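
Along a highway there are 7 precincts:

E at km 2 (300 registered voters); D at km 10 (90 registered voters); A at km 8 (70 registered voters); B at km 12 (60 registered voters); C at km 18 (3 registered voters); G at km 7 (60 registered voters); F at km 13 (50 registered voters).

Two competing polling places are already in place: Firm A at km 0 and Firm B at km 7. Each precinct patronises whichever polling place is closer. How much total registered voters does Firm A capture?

The indifferent point is the midpoint (0+7)/2 = 3.5; precincts left of it (closer to Firm A at 0) go to Firm A, those right go to Firm B.
  E at 2 (w=300) → Firm A
  G at 7 (w=60) → Firm B
  A at 8 (w=70) → Firm B
  D at 10 (w=90) → Firm B
  B at 12 (w=60) → Firm B
  F at 13 (w=50) → Firm B
  C at 18 (w=3) → Firm B
Firm A captures 300; Firm B captures 333.

300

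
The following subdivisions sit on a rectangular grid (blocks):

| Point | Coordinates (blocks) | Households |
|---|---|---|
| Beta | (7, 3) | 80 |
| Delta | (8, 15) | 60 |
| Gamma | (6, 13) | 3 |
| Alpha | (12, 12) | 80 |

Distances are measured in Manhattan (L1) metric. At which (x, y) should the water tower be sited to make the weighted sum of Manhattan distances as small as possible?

Manhattan distance separates: Σwᵢ(|x−xᵢ|+|y−yᵢ|) = Σwᵢ|x−xᵢ| + Σwᵢ|y−yᵢ|, so x and y are optimised independently as 1-D weighted medians.
Total weight W = 223; half = 111.5.
x-coordinate, sorted with cumulative weight:
  x=6 (Gamma, w=3) cum 3
  x=7 (Beta, w=80) cum 83
  x=8 (Delta, w=60) cum 143  ← median
  x=12 (Alpha, w=80) cum 223
⇒ x* = 8
y-coordinate, sorted with cumulative weight:
  y=3 (Beta, w=80) cum 80
  y=12 (Alpha, w=80) cum 160  ← median
  y=13 (Gamma, w=3) cum 163
  y=15 (Delta, w=60) cum 223
⇒ y* = 12

(8, 12)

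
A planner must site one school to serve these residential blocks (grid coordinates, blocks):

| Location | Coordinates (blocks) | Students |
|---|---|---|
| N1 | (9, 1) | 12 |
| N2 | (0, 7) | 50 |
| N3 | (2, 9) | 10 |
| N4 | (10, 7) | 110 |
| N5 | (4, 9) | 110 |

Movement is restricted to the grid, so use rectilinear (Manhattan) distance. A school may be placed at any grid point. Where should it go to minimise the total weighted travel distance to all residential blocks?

Manhattan distance separates: Σwᵢ(|x−xᵢ|+|y−yᵢ|) = Σwᵢ|x−xᵢ| + Σwᵢ|y−yᵢ|, so x and y are optimised independently as 1-D weighted medians.
Total weight W = 292; half = 146.
x-coordinate, sorted with cumulative weight:
  x=0 (N2, w=50) cum 50
  x=2 (N3, w=10) cum 60
  x=4 (N5, w=110) cum 170  ← median
  x=9 (N1, w=12) cum 182
  x=10 (N4, w=110) cum 292
⇒ x* = 4
y-coordinate, sorted with cumulative weight:
  y=1 (N1, w=12) cum 12
  y=7 (N2, w=50) cum 62
  y=7 (N4, w=110) cum 172  ← median
  y=9 (N3, w=10) cum 182
  y=9 (N5, w=110) cum 292
⇒ y* = 7

(4, 7)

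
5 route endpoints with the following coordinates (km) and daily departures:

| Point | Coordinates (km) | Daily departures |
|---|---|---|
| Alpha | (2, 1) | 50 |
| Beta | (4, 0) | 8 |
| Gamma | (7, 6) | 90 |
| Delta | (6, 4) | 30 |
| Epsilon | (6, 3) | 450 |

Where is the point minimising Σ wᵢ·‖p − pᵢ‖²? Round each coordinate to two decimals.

The minimiser of Σwᵢ‖p−pᵢ‖² is the weighted centroid p* = (Σwᵢpᵢ)/(Σwᵢ).
Σwᵢ = 628.
Σwᵢxᵢ = 50·2 + 8·4 + 90·7 + 30·6 + 450·6 = 3642.
Σwᵢyᵢ = 50·1 + 8·0 + 90·6 + 30·4 + 450·3 = 2060.
x* = 3642/628 = 5.80, y* = 2060/628 = 3.28.

(5.80, 3.28)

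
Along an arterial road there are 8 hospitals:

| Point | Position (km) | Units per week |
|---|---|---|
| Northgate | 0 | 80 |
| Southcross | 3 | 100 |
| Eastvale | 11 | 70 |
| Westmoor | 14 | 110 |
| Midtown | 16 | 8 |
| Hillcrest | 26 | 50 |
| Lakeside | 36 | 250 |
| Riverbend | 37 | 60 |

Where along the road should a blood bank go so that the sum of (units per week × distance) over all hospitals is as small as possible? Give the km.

For a sum of weighted absolute distances on a line, the optimum is the weighted median (not the mean). Total weight W = 728; half-weight = 364.
Sort by position and accumulate weight:
  km 0 (Northgate, w=80) → cum 80
  km 3 (Southcross, w=100) → cum 180
  km 11 (Eastvale, w=70) → cum 250
  km 14 (Westmoor, w=110) → cum 360
  km 16 (Midtown, w=8) → cum 368  ≥ 364 → median here
  km 26 (Hillcrest, w=50) → cum 418
  km 36 (Lakeside, w=250) → cum 668
  km 37 (Riverbend, w=60) → cum 728
Optimal location: km 16.

x = 16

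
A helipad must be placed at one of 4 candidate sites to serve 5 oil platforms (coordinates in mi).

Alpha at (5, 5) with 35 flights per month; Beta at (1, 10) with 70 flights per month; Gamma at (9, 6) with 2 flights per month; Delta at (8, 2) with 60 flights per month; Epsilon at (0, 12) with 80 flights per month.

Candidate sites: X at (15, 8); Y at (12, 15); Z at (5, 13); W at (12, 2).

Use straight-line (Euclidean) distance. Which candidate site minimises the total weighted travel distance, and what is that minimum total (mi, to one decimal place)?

Total weighted distance at each candidate:
  X (15, 8): total = 3163.1
  Y (12, 15): total = 3097.6
  Z (5, 13): total = 1738.2
  W (12, 2): total = 2718.3
Minimum is at Z with total 1738.2 mi.

Z, total 1738.2 mi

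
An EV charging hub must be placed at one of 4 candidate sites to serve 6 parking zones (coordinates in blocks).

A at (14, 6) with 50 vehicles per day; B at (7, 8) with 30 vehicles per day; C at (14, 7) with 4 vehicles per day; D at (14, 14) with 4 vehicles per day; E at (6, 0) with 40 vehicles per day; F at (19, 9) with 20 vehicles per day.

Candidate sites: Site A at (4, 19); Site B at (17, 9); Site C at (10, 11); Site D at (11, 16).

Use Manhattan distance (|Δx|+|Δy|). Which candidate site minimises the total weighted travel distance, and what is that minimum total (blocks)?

Total weighted distance at each candidate:
  Site A (4, 19): total = 3058
  Site B (17, 9): total = 1522
  Site C (10, 11): total = 1510
  Site D (11, 16): total = 2218
Minimum is at Site C with total 1510 blocks.

Site C, total 1510 blocks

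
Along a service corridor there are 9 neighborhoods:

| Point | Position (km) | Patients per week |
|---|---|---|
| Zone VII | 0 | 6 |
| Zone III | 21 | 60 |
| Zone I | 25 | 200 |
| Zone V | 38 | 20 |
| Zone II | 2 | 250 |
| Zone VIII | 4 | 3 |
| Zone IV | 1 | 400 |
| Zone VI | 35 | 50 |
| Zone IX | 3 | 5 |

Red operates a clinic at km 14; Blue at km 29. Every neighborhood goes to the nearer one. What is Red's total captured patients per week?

The indifferent point is the midpoint (14+29)/2 = 21.5; neighborhoods left of it (closer to Red at 14) go to Red, those right go to Blue.
  Zone VII at 0 (w=6) → Red
  Zone IV at 1 (w=400) → Red
  Zone II at 2 (w=250) → Red
  Zone IX at 3 (w=5) → Red
  Zone VIII at 4 (w=3) → Red
  Zone III at 21 (w=60) → Red
  Zone I at 25 (w=200) → Blue
  Zone VI at 35 (w=50) → Blue
  Zone V at 38 (w=20) → Blue
Red captures 724; Blue captures 270.

724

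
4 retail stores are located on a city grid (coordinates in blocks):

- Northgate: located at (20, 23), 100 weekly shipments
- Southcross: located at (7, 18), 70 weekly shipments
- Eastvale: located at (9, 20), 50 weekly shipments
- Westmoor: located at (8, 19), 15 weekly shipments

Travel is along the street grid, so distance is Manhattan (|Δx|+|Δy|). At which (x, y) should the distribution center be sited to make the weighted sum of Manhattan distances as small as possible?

(9, 20)

Manhattan distance separates: Σwᵢ(|x−xᵢ|+|y−yᵢ|) = Σwᵢ|x−xᵢ| + Σwᵢ|y−yᵢ|, so x and y are optimised independently as 1-D weighted medians.
Total weight W = 235; half = 117.5.
x-coordinate, sorted with cumulative weight:
  x=7 (Southcross, w=70) cum 70
  x=8 (Westmoor, w=15) cum 85
  x=9 (Eastvale, w=50) cum 135  ← median
  x=20 (Northgate, w=100) cum 235
⇒ x* = 9
y-coordinate, sorted with cumulative weight:
  y=18 (Southcross, w=70) cum 70
  y=19 (Westmoor, w=15) cum 85
  y=20 (Eastvale, w=50) cum 135  ← median
  y=23 (Northgate, w=100) cum 235
⇒ y* = 20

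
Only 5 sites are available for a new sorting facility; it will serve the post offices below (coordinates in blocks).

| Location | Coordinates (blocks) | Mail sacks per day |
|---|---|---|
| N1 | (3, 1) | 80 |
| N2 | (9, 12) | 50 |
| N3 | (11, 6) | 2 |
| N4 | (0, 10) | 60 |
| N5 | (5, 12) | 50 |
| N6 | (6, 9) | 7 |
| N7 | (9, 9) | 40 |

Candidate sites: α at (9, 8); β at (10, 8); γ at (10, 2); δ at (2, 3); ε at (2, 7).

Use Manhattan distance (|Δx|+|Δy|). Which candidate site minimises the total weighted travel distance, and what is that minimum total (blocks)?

Total weighted distance at each candidate:
  α (9, 8): total = 2376
  β (10, 8): total = 2661
  γ (10, 2): total = 3427
  δ (2, 3): total = 2794
  ε (2, 7): total = 2282
Minimum is at ε with total 2282 blocks.

ε, total 2282 blocks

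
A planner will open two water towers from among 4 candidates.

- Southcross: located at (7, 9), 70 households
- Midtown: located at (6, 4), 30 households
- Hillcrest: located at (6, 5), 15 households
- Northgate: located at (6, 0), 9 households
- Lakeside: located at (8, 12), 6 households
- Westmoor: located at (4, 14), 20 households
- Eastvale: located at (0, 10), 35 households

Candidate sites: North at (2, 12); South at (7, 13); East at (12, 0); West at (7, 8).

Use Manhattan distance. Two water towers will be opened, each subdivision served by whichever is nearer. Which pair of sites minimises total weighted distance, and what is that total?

Evaluate every pair (each demand assigned to the nearer of the two):
  {North, West}: total = 611
  {South, West}: total = 768
  {East, West}: total = 859
  {North, South}: total = 1073
  {South, East}: total = 1211
  {North, East}: total = 1335
Best pair: {North, West} with total 611.

{North, West}, total 611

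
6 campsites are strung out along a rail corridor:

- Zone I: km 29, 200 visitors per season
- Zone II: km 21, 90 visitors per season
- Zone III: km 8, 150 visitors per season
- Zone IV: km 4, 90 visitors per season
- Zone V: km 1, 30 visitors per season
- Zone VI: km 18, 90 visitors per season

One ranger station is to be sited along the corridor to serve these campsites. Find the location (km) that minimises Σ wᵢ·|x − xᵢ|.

For a sum of weighted absolute distances on a line, the optimum is the weighted median (not the mean). Total weight W = 650; half-weight = 325.
Sort by position and accumulate weight:
  km 1 (Zone V, w=30) → cum 30
  km 4 (Zone IV, w=90) → cum 120
  km 8 (Zone III, w=150) → cum 270
  km 18 (Zone VI, w=90) → cum 360  ≥ 325 → median here
  km 21 (Zone II, w=90) → cum 450
  km 29 (Zone I, w=200) → cum 650
Optimal location: km 18.

x = 18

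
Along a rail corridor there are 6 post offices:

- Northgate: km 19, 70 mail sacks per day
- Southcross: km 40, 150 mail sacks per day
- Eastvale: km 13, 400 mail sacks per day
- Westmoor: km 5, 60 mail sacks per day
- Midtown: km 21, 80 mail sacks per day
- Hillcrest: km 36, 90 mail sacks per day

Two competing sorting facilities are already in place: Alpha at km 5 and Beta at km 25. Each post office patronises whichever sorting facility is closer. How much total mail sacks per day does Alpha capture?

The indifferent point is the midpoint (5+25)/2 = 15; post offices left of it (closer to Alpha at 5) go to Alpha, those right go to Beta.
  Westmoor at 5 (w=60) → Alpha
  Eastvale at 13 (w=400) → Alpha
  Northgate at 19 (w=70) → Beta
  Midtown at 21 (w=80) → Beta
  Hillcrest at 36 (w=90) → Beta
  Southcross at 40 (w=150) → Beta
Alpha captures 460; Beta captures 390.

460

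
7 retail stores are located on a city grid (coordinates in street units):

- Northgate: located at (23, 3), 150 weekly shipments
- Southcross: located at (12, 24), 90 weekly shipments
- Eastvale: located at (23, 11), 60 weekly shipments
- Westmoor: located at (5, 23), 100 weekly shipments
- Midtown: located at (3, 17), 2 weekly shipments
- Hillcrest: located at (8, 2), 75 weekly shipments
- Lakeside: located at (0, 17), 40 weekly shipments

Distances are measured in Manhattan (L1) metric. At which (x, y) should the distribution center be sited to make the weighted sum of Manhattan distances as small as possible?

Manhattan distance separates: Σwᵢ(|x−xᵢ|+|y−yᵢ|) = Σwᵢ|x−xᵢ| + Σwᵢ|y−yᵢ|, so x and y are optimised independently as 1-D weighted medians.
Total weight W = 517; half = 258.5.
x-coordinate, sorted with cumulative weight:
  x=0 (Lakeside, w=40) cum 40
  x=3 (Midtown, w=2) cum 42
  x=5 (Westmoor, w=100) cum 142
  x=8 (Hillcrest, w=75) cum 217
  x=12 (Southcross, w=90) cum 307  ← median
  x=23 (Northgate, w=150) cum 457
  x=23 (Eastvale, w=60) cum 517
⇒ x* = 12
y-coordinate, sorted with cumulative weight:
  y=2 (Hillcrest, w=75) cum 75
  y=3 (Northgate, w=150) cum 225
  y=11 (Eastvale, w=60) cum 285  ← median
  y=17 (Midtown, w=2) cum 287
  y=17 (Lakeside, w=40) cum 327
  y=23 (Westmoor, w=100) cum 427
  y=24 (Southcross, w=90) cum 517
⇒ y* = 11

(12, 11)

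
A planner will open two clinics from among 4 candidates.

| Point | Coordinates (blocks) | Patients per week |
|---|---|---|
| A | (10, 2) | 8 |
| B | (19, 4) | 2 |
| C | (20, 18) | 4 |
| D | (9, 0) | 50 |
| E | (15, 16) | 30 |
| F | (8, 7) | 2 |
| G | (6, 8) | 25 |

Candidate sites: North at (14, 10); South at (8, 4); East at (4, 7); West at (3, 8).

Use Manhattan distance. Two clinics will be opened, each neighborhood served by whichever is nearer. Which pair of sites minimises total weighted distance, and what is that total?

Evaluate every pair (each demand assigned to the nearer of the two):
  {North, South}: total = 726
  {North, East}: total = 1059
  {South, East}: total = 1059
  {South, West}: total = 1059
  {North, West}: total = 1171
  {East, West}: total = 1515
Best pair: {North, South} with total 726.

{North, South}, total 726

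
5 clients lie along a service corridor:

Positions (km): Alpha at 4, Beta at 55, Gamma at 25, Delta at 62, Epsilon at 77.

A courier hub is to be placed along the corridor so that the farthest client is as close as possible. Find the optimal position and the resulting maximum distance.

location 40.5, max distance 36.5

The 1-center on a line is the midpoint of the two extreme points: leftmost at 4, rightmost at 77.
Optimal location = (4 + 77)/2 = 40.5; maximum distance = (77 − 4)/2 = 36.5.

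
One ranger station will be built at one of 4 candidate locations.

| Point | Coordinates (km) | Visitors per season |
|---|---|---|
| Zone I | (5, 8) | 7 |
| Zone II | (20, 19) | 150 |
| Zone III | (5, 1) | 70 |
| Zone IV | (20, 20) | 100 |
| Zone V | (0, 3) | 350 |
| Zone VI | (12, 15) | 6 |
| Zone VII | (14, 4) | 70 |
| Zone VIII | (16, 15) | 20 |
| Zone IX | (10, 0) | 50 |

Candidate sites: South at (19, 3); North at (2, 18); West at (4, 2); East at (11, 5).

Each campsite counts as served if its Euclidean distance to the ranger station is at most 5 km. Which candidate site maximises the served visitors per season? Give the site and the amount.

West, covering 420

Coverage radius r = 5 km; a point is covered iff (Δx)²+(Δy)² ≤ 5² = 25.
  South (19, 3): covers {none} → 0
  North (2, 18): covers {none} → 0
  West (4, 2): covers {Zone III, Zone V} → 420
  East (11, 5): covers {Zone VII} → 70
Maximum coverage at West: 420 visitors per season.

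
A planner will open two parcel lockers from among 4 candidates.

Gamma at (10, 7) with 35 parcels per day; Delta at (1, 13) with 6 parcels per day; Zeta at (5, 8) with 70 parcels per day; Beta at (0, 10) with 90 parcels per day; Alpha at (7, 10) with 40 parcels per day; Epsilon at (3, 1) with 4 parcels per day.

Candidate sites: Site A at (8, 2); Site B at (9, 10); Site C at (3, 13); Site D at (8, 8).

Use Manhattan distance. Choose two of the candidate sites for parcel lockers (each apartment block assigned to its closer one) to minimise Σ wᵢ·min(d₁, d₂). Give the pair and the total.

{Site C, Site D}, total 1035

Evaluate every pair (each demand assigned to the nearer of the two):
  {Site C, Site D}: total = 1035
  {Site B, Site C}: total = 1240
  {Site B, Site D}: total = 1319
  {Site A, Site D}: total = 1431
  {Site A, Site B}: total = 1540
  {Site A, Site C}: total = 1591
Best pair: {Site C, Site D} with total 1035.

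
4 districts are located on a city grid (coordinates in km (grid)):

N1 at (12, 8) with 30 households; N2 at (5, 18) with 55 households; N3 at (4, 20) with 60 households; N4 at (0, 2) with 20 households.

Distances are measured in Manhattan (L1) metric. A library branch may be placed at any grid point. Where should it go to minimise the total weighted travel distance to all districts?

(5, 18)

Manhattan distance separates: Σwᵢ(|x−xᵢ|+|y−yᵢ|) = Σwᵢ|x−xᵢ| + Σwᵢ|y−yᵢ|, so x and y are optimised independently as 1-D weighted medians.
Total weight W = 165; half = 82.5.
x-coordinate, sorted with cumulative weight:
  x=0 (N4, w=20) cum 20
  x=4 (N3, w=60) cum 80
  x=5 (N2, w=55) cum 135  ← median
  x=12 (N1, w=30) cum 165
⇒ x* = 5
y-coordinate, sorted with cumulative weight:
  y=2 (N4, w=20) cum 20
  y=8 (N1, w=30) cum 50
  y=18 (N2, w=55) cum 105  ← median
  y=20 (N3, w=60) cum 165
⇒ y* = 18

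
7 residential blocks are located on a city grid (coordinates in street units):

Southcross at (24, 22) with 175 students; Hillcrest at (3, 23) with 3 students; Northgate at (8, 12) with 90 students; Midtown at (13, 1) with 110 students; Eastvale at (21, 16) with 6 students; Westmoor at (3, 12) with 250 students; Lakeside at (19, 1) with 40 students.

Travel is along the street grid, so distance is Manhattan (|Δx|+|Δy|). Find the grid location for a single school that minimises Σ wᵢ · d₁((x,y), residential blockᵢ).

(8, 12)

Manhattan distance separates: Σwᵢ(|x−xᵢ|+|y−yᵢ|) = Σwᵢ|x−xᵢ| + Σwᵢ|y−yᵢ|, so x and y are optimised independently as 1-D weighted medians.
Total weight W = 674; half = 337.
x-coordinate, sorted with cumulative weight:
  x=3 (Hillcrest, w=3) cum 3
  x=3 (Westmoor, w=250) cum 253
  x=8 (Northgate, w=90) cum 343  ← median
  x=13 (Midtown, w=110) cum 453
  x=19 (Lakeside, w=40) cum 493
  x=21 (Eastvale, w=6) cum 499
  x=24 (Southcross, w=175) cum 674
⇒ x* = 8
y-coordinate, sorted with cumulative weight:
  y=1 (Midtown, w=110) cum 110
  y=1 (Lakeside, w=40) cum 150
  y=12 (Northgate, w=90) cum 240
  y=12 (Westmoor, w=250) cum 490  ← median
  y=16 (Eastvale, w=6) cum 496
  y=22 (Southcross, w=175) cum 671
  y=23 (Hillcrest, w=3) cum 674
⇒ y* = 12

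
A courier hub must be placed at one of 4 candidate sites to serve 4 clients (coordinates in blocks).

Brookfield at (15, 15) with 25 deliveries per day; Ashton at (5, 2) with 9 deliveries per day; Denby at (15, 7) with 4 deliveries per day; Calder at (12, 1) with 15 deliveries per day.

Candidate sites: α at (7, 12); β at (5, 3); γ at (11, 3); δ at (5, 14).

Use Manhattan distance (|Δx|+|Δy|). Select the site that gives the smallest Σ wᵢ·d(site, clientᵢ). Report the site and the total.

Total weighted distance at each candidate:
  α (7, 12): total = 675
  β (5, 3): total = 750
  γ (11, 3): total = 540
  δ (5, 14): total = 751
Minimum is at γ with total 540 blocks.

γ, total 540 blocks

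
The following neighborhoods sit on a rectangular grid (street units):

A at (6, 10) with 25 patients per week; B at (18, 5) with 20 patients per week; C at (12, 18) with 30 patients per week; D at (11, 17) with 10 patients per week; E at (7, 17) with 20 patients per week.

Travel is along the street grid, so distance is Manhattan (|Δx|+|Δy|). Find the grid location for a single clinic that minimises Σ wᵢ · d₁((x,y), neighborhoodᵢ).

(11, 17)

Manhattan distance separates: Σwᵢ(|x−xᵢ|+|y−yᵢ|) = Σwᵢ|x−xᵢ| + Σwᵢ|y−yᵢ|, so x and y are optimised independently as 1-D weighted medians.
Total weight W = 105; half = 52.5.
x-coordinate, sorted with cumulative weight:
  x=6 (A, w=25) cum 25
  x=7 (E, w=20) cum 45
  x=11 (D, w=10) cum 55  ← median
  x=12 (C, w=30) cum 85
  x=18 (B, w=20) cum 105
⇒ x* = 11
y-coordinate, sorted with cumulative weight:
  y=5 (B, w=20) cum 20
  y=10 (A, w=25) cum 45
  y=17 (D, w=10) cum 55  ← median
  y=17 (E, w=20) cum 75
  y=18 (C, w=30) cum 105
⇒ y* = 17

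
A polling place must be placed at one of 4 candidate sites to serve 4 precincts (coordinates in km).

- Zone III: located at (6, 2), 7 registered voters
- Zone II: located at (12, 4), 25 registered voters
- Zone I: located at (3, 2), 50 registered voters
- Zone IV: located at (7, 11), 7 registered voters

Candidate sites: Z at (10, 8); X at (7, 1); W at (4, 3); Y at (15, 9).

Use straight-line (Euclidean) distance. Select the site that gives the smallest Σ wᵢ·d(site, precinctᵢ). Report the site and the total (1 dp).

W, total 347.7 km

Total weighted distance at each candidate:
  Z (10, 8): total = 653.0
  X (7, 1): total = 431.8
  W (4, 3): total = 347.7
  Y (15, 9): total = 977.9
Minimum is at W with total 347.7 km.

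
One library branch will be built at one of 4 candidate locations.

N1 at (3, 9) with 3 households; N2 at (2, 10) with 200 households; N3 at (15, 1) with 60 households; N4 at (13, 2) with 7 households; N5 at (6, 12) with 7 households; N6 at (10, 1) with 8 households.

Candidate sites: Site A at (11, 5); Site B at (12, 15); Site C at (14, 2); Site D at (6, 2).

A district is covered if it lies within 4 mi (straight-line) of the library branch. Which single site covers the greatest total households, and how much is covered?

Site C, covering 67

Coverage radius r = 4 mi; a point is covered iff (Δx)²+(Δy)² ≤ 4² = 16.
  Site A (11, 5): covers {N4} → 7
  Site B (12, 15): covers {none} → 0
  Site C (14, 2): covers {N3, N4} → 67
  Site D (6, 2): covers {none} → 0
Maximum coverage at Site C: 67 households.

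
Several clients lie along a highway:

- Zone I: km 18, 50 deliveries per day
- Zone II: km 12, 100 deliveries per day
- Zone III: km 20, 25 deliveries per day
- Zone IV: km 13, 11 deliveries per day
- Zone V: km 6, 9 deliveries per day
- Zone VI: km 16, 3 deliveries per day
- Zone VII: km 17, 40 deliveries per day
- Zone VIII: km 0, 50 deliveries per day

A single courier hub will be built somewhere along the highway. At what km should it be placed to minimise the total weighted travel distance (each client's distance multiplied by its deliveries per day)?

For a sum of weighted absolute distances on a line, the optimum is the weighted median (not the mean). Total weight W = 288; half-weight = 144.
Sort by position and accumulate weight:
  km 0 (Zone VIII, w=50) → cum 50
  km 6 (Zone V, w=9) → cum 59
  km 12 (Zone II, w=100) → cum 159  ≥ 144 → median here
  km 13 (Zone IV, w=11) → cum 170
  km 16 (Zone VI, w=3) → cum 173
  km 17 (Zone VII, w=40) → cum 213
  km 18 (Zone I, w=50) → cum 263
  km 20 (Zone III, w=25) → cum 288
Optimal location: km 12.

x = 12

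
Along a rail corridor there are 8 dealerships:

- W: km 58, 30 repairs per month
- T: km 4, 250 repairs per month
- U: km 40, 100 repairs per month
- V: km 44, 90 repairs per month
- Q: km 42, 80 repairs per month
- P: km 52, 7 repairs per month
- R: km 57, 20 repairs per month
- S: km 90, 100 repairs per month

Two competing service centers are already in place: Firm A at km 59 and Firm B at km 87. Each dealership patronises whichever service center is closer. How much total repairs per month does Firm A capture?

The indifferent point is the midpoint (59+87)/2 = 73; dealerships left of it (closer to Firm A at 59) go to Firm A, those right go to Firm B.
  T at 4 (w=250) → Firm A
  U at 40 (w=100) → Firm A
  Q at 42 (w=80) → Firm A
  V at 44 (w=90) → Firm A
  P at 52 (w=7) → Firm A
  R at 57 (w=20) → Firm A
  W at 58 (w=30) → Firm A
  S at 90 (w=100) → Firm B
Firm A captures 577; Firm B captures 100.

577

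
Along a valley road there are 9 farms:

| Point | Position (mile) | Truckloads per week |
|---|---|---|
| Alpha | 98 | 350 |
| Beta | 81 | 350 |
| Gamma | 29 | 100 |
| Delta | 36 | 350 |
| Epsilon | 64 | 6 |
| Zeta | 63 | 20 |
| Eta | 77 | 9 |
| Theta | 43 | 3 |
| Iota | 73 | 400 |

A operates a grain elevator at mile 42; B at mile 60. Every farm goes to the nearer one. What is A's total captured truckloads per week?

453

The indifferent point is the midpoint (42+60)/2 = 51; farms left of it (closer to A at 42) go to A, those right go to B.
  Gamma at 29 (w=100) → A
  Delta at 36 (w=350) → A
  Theta at 43 (w=3) → A
  Zeta at 63 (w=20) → B
  Epsilon at 64 (w=6) → B
  Iota at 73 (w=400) → B
  Eta at 77 (w=9) → B
  Beta at 81 (w=350) → B
  Alpha at 98 (w=350) → B
A captures 453; B captures 1135.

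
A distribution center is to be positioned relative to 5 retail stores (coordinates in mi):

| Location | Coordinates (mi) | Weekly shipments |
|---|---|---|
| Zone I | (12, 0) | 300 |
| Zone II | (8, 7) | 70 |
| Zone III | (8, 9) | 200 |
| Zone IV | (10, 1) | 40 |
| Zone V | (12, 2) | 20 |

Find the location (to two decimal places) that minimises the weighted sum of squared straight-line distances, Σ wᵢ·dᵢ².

(10.16, 3.76)

The minimiser of Σwᵢ‖p−pᵢ‖² is the weighted centroid p* = (Σwᵢpᵢ)/(Σwᵢ).
Σwᵢ = 630.
Σwᵢxᵢ = 300·12 + 70·8 + 200·8 + 40·10 + 20·12 = 6400.
Σwᵢyᵢ = 300·0 + 70·7 + 200·9 + 40·1 + 20·2 = 2370.
x* = 6400/630 = 10.16, y* = 2370/630 = 3.76.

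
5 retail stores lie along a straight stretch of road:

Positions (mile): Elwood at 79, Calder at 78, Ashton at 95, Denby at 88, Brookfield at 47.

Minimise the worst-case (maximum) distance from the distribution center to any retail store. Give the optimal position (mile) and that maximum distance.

The 1-center on a line is the midpoint of the two extreme points: leftmost at 47, rightmost at 95.
Optimal location = (47 + 95)/2 = 71; maximum distance = (95 − 47)/2 = 24.

location 71, max distance 24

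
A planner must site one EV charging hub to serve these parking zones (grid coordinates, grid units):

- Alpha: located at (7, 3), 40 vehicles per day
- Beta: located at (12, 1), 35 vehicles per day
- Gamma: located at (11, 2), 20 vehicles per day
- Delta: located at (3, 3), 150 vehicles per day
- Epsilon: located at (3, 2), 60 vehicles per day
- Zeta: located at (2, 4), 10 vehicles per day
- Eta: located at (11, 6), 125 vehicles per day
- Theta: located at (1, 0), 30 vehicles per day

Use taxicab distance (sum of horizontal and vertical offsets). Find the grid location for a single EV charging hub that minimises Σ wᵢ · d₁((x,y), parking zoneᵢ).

(3, 3)

Manhattan distance separates: Σwᵢ(|x−xᵢ|+|y−yᵢ|) = Σwᵢ|x−xᵢ| + Σwᵢ|y−yᵢ|, so x and y are optimised independently as 1-D weighted medians.
Total weight W = 470; half = 235.
x-coordinate, sorted with cumulative weight:
  x=1 (Theta, w=30) cum 30
  x=2 (Zeta, w=10) cum 40
  x=3 (Delta, w=150) cum 190
  x=3 (Epsilon, w=60) cum 250  ← median
  x=7 (Alpha, w=40) cum 290
  x=11 (Gamma, w=20) cum 310
  x=11 (Eta, w=125) cum 435
  x=12 (Beta, w=35) cum 470
⇒ x* = 3
y-coordinate, sorted with cumulative weight:
  y=0 (Theta, w=30) cum 30
  y=1 (Beta, w=35) cum 65
  y=2 (Gamma, w=20) cum 85
  y=2 (Epsilon, w=60) cum 145
  y=3 (Alpha, w=40) cum 185
  y=3 (Delta, w=150) cum 335  ← median
  y=4 (Zeta, w=10) cum 345
  y=6 (Eta, w=125) cum 470
⇒ y* = 3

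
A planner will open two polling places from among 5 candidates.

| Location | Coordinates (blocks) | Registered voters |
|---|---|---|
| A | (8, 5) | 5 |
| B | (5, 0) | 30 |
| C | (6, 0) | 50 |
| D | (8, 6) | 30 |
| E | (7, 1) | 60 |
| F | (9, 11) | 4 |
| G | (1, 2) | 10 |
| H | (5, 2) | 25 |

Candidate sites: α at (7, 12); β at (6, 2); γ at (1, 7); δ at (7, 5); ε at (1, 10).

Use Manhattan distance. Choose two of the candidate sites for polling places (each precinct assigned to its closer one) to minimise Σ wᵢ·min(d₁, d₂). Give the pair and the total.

Evaluate every pair (each demand assigned to the nearer of the two):
  {β, δ}: total = 482
  {α, β}: total = 602
  {β, ε}: total = 626
  {β, γ}: total = 638
  {γ, δ}: total = 1022
  {α, δ}: total = 1042
  {δ, ε}: total = 1052
  {α, γ}: total = 2127
  {γ, ε}: total = 2246
  {α, ε}: total = 2372
Best pair: {β, δ} with total 482.

{β, δ}, total 482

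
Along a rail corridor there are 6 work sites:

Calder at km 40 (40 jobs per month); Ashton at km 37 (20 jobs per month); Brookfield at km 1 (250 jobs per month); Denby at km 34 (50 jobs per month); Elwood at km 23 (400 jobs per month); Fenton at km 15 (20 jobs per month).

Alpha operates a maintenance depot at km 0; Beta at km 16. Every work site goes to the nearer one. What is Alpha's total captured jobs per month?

The indifferent point is the midpoint (0+16)/2 = 8; work sites left of it (closer to Alpha at 0) go to Alpha, those right go to Beta.
  Brookfield at 1 (w=250) → Alpha
  Fenton at 15 (w=20) → Beta
  Elwood at 23 (w=400) → Beta
  Denby at 34 (w=50) → Beta
  Ashton at 37 (w=20) → Beta
  Calder at 40 (w=40) → Beta
Alpha captures 250; Beta captures 530.

250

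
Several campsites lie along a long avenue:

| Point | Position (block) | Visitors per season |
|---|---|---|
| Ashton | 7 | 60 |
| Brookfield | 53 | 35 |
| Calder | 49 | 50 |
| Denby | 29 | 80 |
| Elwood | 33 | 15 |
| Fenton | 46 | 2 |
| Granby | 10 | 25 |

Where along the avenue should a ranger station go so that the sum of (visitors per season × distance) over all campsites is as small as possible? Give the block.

For a sum of weighted absolute distances on a line, the optimum is the weighted median (not the mean). Total weight W = 267; half-weight = 133.5.
Sort by position and accumulate weight:
  block 7 (Ashton, w=60) → cum 60
  block 10 (Granby, w=25) → cum 85
  block 29 (Denby, w=80) → cum 165  ≥ 133.5 → median here
  block 33 (Elwood, w=15) → cum 180
  block 46 (Fenton, w=2) → cum 182
  block 49 (Calder, w=50) → cum 232
  block 53 (Brookfield, w=35) → cum 267
Optimal location: block 29.

x = 29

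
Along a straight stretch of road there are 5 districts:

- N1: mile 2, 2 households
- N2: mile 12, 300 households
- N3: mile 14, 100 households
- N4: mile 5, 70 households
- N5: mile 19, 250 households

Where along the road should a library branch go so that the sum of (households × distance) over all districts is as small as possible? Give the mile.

x = 12

For a sum of weighted absolute distances on a line, the optimum is the weighted median (not the mean). Total weight W = 722; half-weight = 361.
Sort by position and accumulate weight:
  mile 2 (N1, w=2) → cum 2
  mile 5 (N4, w=70) → cum 72
  mile 12 (N2, w=300) → cum 372  ≥ 361 → median here
  mile 14 (N3, w=100) → cum 472
  mile 19 (N5, w=250) → cum 722
Optimal location: mile 12.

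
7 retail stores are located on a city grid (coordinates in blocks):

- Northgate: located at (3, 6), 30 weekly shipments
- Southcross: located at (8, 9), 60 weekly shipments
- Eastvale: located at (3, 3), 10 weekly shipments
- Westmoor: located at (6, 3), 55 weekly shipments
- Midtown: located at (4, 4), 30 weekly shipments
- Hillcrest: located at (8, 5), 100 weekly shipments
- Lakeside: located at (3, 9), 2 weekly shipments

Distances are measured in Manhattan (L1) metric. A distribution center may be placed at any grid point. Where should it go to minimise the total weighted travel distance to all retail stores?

(8, 5)

Manhattan distance separates: Σwᵢ(|x−xᵢ|+|y−yᵢ|) = Σwᵢ|x−xᵢ| + Σwᵢ|y−yᵢ|, so x and y are optimised independently as 1-D weighted medians.
Total weight W = 287; half = 143.5.
x-coordinate, sorted with cumulative weight:
  x=3 (Northgate, w=30) cum 30
  x=3 (Eastvale, w=10) cum 40
  x=3 (Lakeside, w=2) cum 42
  x=4 (Midtown, w=30) cum 72
  x=6 (Westmoor, w=55) cum 127
  x=8 (Southcross, w=60) cum 187  ← median
  x=8 (Hillcrest, w=100) cum 287
⇒ x* = 8
y-coordinate, sorted with cumulative weight:
  y=3 (Eastvale, w=10) cum 10
  y=3 (Westmoor, w=55) cum 65
  y=4 (Midtown, w=30) cum 95
  y=5 (Hillcrest, w=100) cum 195  ← median
  y=6 (Northgate, w=30) cum 225
  y=9 (Southcross, w=60) cum 285
  y=9 (Lakeside, w=2) cum 287
⇒ y* = 5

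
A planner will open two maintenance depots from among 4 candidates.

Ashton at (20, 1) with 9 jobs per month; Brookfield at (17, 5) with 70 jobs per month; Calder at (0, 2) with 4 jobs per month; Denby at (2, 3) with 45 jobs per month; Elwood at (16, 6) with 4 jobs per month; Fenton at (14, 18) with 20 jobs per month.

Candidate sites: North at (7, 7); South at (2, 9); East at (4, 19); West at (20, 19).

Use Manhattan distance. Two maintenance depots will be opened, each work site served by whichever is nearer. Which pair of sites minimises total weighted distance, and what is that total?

{North, West}, total 1635

Evaluate every pair (each demand assigned to the nearer of the two):
  {North, West}: total = 1635
  {North, South}: total = 1717
  {North, East}: total = 1724
  {South, West}: total = 1866
  {South, East}: total = 2158
  {East, West}: total = 2454
Best pair: {North, West} with total 1635.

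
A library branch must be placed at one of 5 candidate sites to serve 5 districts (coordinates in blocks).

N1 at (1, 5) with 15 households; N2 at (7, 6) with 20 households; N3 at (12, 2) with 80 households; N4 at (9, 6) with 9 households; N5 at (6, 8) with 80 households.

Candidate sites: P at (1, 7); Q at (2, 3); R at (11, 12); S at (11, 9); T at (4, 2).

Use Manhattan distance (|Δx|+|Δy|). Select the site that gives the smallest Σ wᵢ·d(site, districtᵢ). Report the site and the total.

S, total 1515 blocks

Total weighted distance at each candidate:
  P (1, 7): total = 2011
  Q (2, 3): total = 1895
  R (11, 12): total = 2127
  S (11, 9): total = 1515
  T (4, 2): total = 1591
Minimum is at S with total 1515 blocks.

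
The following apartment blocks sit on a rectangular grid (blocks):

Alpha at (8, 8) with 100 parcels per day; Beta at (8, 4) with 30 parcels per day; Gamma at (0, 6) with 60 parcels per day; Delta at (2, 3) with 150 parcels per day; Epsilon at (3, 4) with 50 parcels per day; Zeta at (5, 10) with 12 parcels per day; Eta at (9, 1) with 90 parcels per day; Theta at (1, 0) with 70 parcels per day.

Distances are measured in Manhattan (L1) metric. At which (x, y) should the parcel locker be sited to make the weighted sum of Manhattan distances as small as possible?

(3, 3)

Manhattan distance separates: Σwᵢ(|x−xᵢ|+|y−yᵢ|) = Σwᵢ|x−xᵢ| + Σwᵢ|y−yᵢ|, so x and y are optimised independently as 1-D weighted medians.
Total weight W = 562; half = 281.
x-coordinate, sorted with cumulative weight:
  x=0 (Gamma, w=60) cum 60
  x=1 (Theta, w=70) cum 130
  x=2 (Delta, w=150) cum 280
  x=3 (Epsilon, w=50) cum 330  ← median
  x=5 (Zeta, w=12) cum 342
  x=8 (Alpha, w=100) cum 442
  x=8 (Beta, w=30) cum 472
  x=9 (Eta, w=90) cum 562
⇒ x* = 3
y-coordinate, sorted with cumulative weight:
  y=0 (Theta, w=70) cum 70
  y=1 (Eta, w=90) cum 160
  y=3 (Delta, w=150) cum 310  ← median
  y=4 (Beta, w=30) cum 340
  y=4 (Epsilon, w=50) cum 390
  y=6 (Gamma, w=60) cum 450
  y=8 (Alpha, w=100) cum 550
  y=10 (Zeta, w=12) cum 562
⇒ y* = 3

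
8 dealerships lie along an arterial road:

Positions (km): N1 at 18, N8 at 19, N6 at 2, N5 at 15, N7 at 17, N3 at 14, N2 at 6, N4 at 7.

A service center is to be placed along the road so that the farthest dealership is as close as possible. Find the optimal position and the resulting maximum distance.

location 10.5, max distance 8.5

The 1-center on a line is the midpoint of the two extreme points: leftmost at 2, rightmost at 19.
Optimal location = (2 + 19)/2 = 10.5; maximum distance = (19 − 2)/2 = 8.5.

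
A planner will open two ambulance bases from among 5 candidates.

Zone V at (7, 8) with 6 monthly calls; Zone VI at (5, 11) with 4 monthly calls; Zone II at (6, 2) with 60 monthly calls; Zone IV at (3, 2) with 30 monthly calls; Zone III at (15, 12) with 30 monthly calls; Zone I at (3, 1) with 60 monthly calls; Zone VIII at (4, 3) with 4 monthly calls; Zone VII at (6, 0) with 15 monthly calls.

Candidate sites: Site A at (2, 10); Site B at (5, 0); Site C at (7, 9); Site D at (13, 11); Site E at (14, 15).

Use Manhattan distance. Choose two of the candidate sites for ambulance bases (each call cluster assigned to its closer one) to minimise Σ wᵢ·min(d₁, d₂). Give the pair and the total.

Evaluate every pair (each demand assigned to the nearer of the two):
  {Site B, Site D}: total = 687
  {Site B, Site E}: total = 735
  {Site B, Site C}: total = 863
  {Site A, Site B}: total = 1019
  {Site C, Site D}: total = 1828
  {Site C, Site E}: total = 1858
  {Site A, Site C}: total = 1888
  {Site A, Site D}: total = 1984
  {Site A, Site E}: total = 2014
  {Site D, Site E}: total = 3244
Best pair: {Site B, Site D} with total 687.

{Site B, Site D}, total 687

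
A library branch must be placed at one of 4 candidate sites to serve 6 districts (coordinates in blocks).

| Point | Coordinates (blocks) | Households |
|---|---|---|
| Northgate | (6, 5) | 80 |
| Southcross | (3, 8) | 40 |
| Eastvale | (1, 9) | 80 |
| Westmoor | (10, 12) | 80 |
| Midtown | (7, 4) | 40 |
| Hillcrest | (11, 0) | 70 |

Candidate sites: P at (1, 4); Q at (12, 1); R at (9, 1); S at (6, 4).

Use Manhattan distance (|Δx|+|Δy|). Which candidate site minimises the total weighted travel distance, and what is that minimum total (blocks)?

S, total 2790 blocks

Total weighted distance at each candidate:
  P (1, 4): total = 3700
  Q (12, 1): total = 4460
  R (9, 1): total = 3730
  S (6, 4): total = 2790
Minimum is at S with total 2790 blocks.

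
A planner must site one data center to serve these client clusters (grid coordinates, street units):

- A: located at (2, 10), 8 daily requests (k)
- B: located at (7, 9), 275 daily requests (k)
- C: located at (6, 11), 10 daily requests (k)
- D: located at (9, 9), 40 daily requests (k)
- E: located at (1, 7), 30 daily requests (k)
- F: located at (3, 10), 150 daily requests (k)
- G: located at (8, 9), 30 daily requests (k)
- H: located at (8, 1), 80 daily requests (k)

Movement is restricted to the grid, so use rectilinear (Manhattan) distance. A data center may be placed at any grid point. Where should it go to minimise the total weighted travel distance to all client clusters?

Manhattan distance separates: Σwᵢ(|x−xᵢ|+|y−yᵢ|) = Σwᵢ|x−xᵢ| + Σwᵢ|y−yᵢ|, so x and y are optimised independently as 1-D weighted medians.
Total weight W = 623; half = 311.5.
x-coordinate, sorted with cumulative weight:
  x=1 (E, w=30) cum 30
  x=2 (A, w=8) cum 38
  x=3 (F, w=150) cum 188
  x=6 (C, w=10) cum 198
  x=7 (B, w=275) cum 473  ← median
  x=8 (G, w=30) cum 503
  x=8 (H, w=80) cum 583
  x=9 (D, w=40) cum 623
⇒ x* = 7
y-coordinate, sorted with cumulative weight:
  y=1 (H, w=80) cum 80
  y=7 (E, w=30) cum 110
  y=9 (B, w=275) cum 385  ← median
  y=9 (D, w=40) cum 425
  y=9 (G, w=30) cum 455
  y=10 (A, w=8) cum 463
  y=10 (F, w=150) cum 613
  y=11 (C, w=10) cum 623
⇒ y* = 9

(7, 9)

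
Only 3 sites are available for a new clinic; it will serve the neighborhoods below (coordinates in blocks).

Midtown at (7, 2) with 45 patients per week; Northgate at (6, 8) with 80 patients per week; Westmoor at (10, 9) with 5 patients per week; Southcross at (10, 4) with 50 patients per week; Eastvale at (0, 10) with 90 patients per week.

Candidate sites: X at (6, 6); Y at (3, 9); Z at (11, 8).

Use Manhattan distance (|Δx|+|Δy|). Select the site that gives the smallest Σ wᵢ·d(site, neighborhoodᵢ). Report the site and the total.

Total weighted distance at each candidate:
  X (6, 6): total = 1620
  Y (3, 9): total = 1810
  Z (11, 8): total = 2280
Minimum is at X with total 1620 blocks.

X, total 1620 blocks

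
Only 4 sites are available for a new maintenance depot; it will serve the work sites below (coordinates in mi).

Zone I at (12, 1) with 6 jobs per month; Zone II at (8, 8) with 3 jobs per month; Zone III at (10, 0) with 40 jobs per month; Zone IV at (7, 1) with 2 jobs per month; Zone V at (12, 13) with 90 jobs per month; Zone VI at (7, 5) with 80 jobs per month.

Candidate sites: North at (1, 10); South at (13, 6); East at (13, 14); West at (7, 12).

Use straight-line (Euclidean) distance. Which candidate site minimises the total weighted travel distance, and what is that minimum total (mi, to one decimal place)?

South, total 1453.7 mi

Total weighted distance at each candidate:
  North (1, 10): total = 2317.9
  South (13, 6): total = 1453.7
  East (13, 14): total = 1695.6
  West (7, 12): total = 1620.6
Minimum is at South with total 1453.7 mi.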